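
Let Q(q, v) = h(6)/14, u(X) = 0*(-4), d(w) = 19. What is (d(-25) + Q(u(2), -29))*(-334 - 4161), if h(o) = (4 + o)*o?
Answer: -732685/7 ≈ -1.0467e+5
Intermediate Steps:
h(o) = o*(4 + o)
u(X) = 0
Q(q, v) = 30/7 (Q(q, v) = (6*(4 + 6))/14 = (6*10)*(1/14) = 60*(1/14) = 30/7)
(d(-25) + Q(u(2), -29))*(-334 - 4161) = (19 + 30/7)*(-334 - 4161) = (163/7)*(-4495) = -732685/7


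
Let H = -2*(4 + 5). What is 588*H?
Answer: -10584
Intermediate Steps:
H = -18 (H = -2*9 = -18)
588*H = 588*(-18) = -10584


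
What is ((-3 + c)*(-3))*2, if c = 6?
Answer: -18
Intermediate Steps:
((-3 + c)*(-3))*2 = ((-3 + 6)*(-3))*2 = (3*(-3))*2 = -9*2 = -18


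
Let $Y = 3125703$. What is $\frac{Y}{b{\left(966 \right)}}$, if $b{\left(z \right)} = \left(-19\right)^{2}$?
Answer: $\frac{3125703}{361} \approx 8658.5$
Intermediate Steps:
$b{\left(z \right)} = 361$
$\frac{Y}{b{\left(966 \right)}} = \frac{3125703}{361}$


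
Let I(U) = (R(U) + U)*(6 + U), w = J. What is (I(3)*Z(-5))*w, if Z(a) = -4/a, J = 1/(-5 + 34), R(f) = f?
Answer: 216/145 ≈ 1.4897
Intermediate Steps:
J = 1/29 ≈ 0.034483
w = 1/29 ≈ 0.034483
I(U) = 2*U*(6 + U) (I(U) = (U + U)*(6 + U) = (2*U)*(6 + U) = 2*U*(6 + U))
(I(3)*Z(-5))*w = ((2*3*(6 + 3))*(-4/(-5)))*(1/29) = ((2*3*9)*(-4*(-1/5)))*(1/29) = (54*(4/5))*(1/29) = (216/5)*(1/29) = 216/145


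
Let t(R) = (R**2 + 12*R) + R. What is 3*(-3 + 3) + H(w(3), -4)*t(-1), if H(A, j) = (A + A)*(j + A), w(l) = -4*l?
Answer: -4608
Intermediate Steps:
t(R) = R**2 + 13*R
H(A, j) = 2*A*(A + j) (H(A, j) = (2*A)*(A + j) = 2*A*(A + j))
3*(-3 + 3) + H(w(3), -4)*t(-1) = 3*(-3 + 3) + (2*(-4*3)*(-4*3 - 4))*(-(13 - 1)) = 3*0 + (2*(-12)*(-12 - 4))*(-1*12) = 0 + (2*(-12)*(-16))*(-12) = 0 + 384*(-12) = 0 - 4608 = -4608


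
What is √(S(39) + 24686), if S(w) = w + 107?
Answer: 16*√97 ≈ 157.58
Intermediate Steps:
S(w) = 107 + w
√(S(39) + 24686) = √((107 + 39) + 24686) = √(146 + 24686) = √24832 = 16*√97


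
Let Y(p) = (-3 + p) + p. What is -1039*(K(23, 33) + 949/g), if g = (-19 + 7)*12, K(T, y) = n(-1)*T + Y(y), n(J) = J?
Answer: -4998629/144 ≈ -34713.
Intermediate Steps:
Y(p) = -3 + 2*p
K(T, y) = -3 - T + 2*y (K(T, y) = -T + (-3 + 2*y) = -3 - T + 2*y)
g = -144 (g = -12*12 = -144)
-1039*(K(23, 33) + 949/g) = -1039*((-3 - 1*23 + 2*33) + 949/(-144)) = -1039*((-3 - 23 + 66) + 949*(-1/144)) = -1039*(40 - 949/144) = -1039*4811/144 = -4998629/144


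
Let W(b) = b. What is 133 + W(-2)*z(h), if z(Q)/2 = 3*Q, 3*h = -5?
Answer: 153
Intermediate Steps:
h = -5/3 (h = (⅓)*(-5) = -5/3 ≈ -1.6667)
z(Q) = 6*Q (z(Q) = 2*(3*Q) = 6*Q)
133 + W(-2)*z(h) = 133 - 12*(-5)/3 = 133 - 2*(-10) = 133 + 20 = 153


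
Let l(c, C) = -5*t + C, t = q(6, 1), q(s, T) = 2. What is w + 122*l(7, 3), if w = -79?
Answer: -933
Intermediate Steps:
t = 2
l(c, C) = -10 + C (l(c, C) = -5*2 + C = -10 + C)
w + 122*l(7, 3) = -79 + 122*(-10 + 3) = -79 + 122*(-7) = -79 - 854 = -933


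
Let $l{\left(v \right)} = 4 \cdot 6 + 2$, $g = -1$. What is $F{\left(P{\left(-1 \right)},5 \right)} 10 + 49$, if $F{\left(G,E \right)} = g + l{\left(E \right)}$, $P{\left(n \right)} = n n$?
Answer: $299$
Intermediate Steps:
$P{\left(n \right)} = n^{2}$
$l{\left(v \right)} = 26$ ($l{\left(v \right)} = 24 + 2 = 26$)
$F{\left(G,E \right)} = 25$ ($F{\left(G,E \right)} = -1 + 26 = 25$)
$F{\left(P{\left(-1 \right)},5 \right)} 10 + 49 = 25 \cdot 10 + 49 = 250 + 49 = 299$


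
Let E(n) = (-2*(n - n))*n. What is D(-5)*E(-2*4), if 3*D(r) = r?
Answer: 0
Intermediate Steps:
E(n) = 0 (E(n) = (-2*0)*n = 0*n = 0)
D(r) = r/3
D(-5)*E(-2*4) = ((⅓)*(-5))*0 = -5/3*0 = 0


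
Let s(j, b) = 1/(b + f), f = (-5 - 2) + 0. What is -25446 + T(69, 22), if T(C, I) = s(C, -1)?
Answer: -203569/8 ≈ -25446.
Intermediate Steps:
f = -7 (f = -7 + 0 = -7)
s(j, b) = 1/(-7 + b) (s(j, b) = 1/(b - 7) = 1/(-7 + b))
T(C, I) = -1/8 (T(C, I) = 1/(-7 - 1) = 1/(-8) = -1/8)
-25446 + T(69, 22) = -25446 - 1/8 = -203569/8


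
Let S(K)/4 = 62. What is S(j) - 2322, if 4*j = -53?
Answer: -2074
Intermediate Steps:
j = -53/4 (j = (¼)*(-53) = -53/4 ≈ -13.250)
S(K) = 248 (S(K) = 4*62 = 248)
S(j) - 2322 = 248 - 2322 = -2074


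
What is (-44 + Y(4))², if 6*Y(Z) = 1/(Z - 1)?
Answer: 625681/324 ≈ 1931.1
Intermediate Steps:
Y(Z) = 1/(6*(-1 + Z)) (Y(Z) = 1/(6*(Z - 1)) = 1/(6*(-1 + Z)))
(-44 + Y(4))² = (-44 + 1/(6*(-1 + 4)))² = (-44 + (⅙)/3)² = (-44 + (⅙)*(⅓))² = (-44 + 1/18)² = (-791/18)² = 625681/324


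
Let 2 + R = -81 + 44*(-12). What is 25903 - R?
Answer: 26514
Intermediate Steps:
R = -611 (R = -2 + (-81 + 44*(-12)) = -2 + (-81 - 528) = -2 - 609 = -611)
25903 - R = 25903 - 1*(-611) = 25903 + 611 = 26514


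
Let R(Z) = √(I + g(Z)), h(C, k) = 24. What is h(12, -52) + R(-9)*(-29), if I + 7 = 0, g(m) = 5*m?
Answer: 24 - 58*I*√13 ≈ 24.0 - 209.12*I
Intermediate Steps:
I = -7 (I = -7 + 0 = -7)
R(Z) = √(-7 + 5*Z)
h(12, -52) + R(-9)*(-29) = 24 + √(-7 + 5*(-9))*(-29) = 24 + √(-7 - 45)*(-29) = 24 + √(-52)*(-29) = 24 + (2*I*√13)*(-29) = 24 - 58*I*√13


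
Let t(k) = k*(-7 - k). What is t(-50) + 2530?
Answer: 380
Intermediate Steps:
t(-50) + 2530 = -1*(-50)*(7 - 50) + 2530 = -1*(-50)*(-43) + 2530 = -2150 + 2530 = 380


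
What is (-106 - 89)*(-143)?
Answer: 27885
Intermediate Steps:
(-106 - 89)*(-143) = -195*(-143) = 27885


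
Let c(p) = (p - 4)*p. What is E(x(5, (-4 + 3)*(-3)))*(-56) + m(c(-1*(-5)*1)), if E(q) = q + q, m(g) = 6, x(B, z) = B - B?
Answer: 6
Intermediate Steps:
x(B, z) = 0
c(p) = p*(-4 + p) (c(p) = (-4 + p)*p = p*(-4 + p))
E(q) = 2*q
E(x(5, (-4 + 3)*(-3)))*(-56) + m(c(-1*(-5)*1)) = (2*0)*(-56) + 6 = 0*(-56) + 6 = 0 + 6 = 6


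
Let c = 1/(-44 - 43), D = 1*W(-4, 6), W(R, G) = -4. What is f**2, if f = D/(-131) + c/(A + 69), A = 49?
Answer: 1675510489/1808610763716 ≈ 0.00092641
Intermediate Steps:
D = -4 (D = 1*(-4) = -4)
c = -1/87 (c = 1/(-87) = -1/87 ≈ -0.011494)
f = 40933/1344846 (f = -4/(-131) - 1/(87*(49 + 69)) = -4*(-1/131) - 1/87/118 = 4/131 - 1/87*1/118 = 4/131 - 1/10266 = 40933/1344846 ≈ 0.030437)
f**2 = (40933/1344846)**2 = 1675510489/1808610763716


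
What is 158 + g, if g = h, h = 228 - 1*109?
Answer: 277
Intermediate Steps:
h = 119 (h = 228 - 109 = 119)
g = 119
158 + g = 158 + 119 = 277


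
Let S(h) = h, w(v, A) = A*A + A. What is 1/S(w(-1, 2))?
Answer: ⅙ ≈ 0.16667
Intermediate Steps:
w(v, A) = A + A² (w(v, A) = A² + A = A + A²)
1/S(w(-1, 2)) = 1/(2*(1 + 2)) = 1/(2*3) = 1/6 = ⅙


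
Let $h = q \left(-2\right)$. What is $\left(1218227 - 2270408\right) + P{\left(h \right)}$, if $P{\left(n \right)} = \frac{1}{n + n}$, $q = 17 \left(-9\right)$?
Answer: $- \frac{643934771}{612} \approx -1.0522 \cdot 10^{6}$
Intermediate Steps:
$q = -153$
$h = 306$ ($h = \left(-153\right) \left(-2\right) = 306$)
$P{\left(n \right)} = \frac{1}{2 n}$
$\left(1218227 - 2270408\right) + P{\left(h \right)} = \left(1218227 - 2270408\right) + \frac{1}{2 \cdot 306} = -1052181 + \frac{1}{2} \cdot \frac{1}{306} = -1052181 + \frac{1}{612} = - \frac{643934771}{612}$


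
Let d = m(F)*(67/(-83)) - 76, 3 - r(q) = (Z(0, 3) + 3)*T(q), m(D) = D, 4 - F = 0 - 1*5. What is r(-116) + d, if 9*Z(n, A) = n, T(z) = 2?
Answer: -7160/83 ≈ -86.265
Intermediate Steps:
F = 9 (F = 4 - (0 - 1*5) = 4 - (0 - 5) = 4 - 1*(-5) = 4 + 5 = 9)
Z(n, A) = n/9
r(q) = -3 (r(q) = 3 - ((⅑)*0 + 3)*2 = 3 - (0 + 3)*2 = 3 - 3*2 = 3 - 1*6 = 3 - 6 = -3)
d = -6911/83 (d = 9*(67/(-83)) - 76 = 9*(67*(-1/83)) - 76 = 9*(-67/83) - 76 = -603/83 - 76 = -6911/83 ≈ -83.265)
r(-116) + d = -3 - 6911/83 = -7160/83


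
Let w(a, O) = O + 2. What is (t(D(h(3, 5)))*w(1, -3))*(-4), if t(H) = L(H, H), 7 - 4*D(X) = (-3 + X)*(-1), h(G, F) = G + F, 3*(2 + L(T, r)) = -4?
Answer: -40/3 ≈ -13.333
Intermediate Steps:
w(a, O) = 2 + O
L(T, r) = -10/3 (L(T, r) = -2 + (1/3)*(-4) = -2 - 4/3 = -10/3)
h(G, F) = F + G
D(X) = 1 + X/4 (D(X) = 7/4 - (-3 + X)*(-1)/4 = 7/4 - (3 - X)/4 = 7/4 + (-3/4 + X/4) = 1 + X/4)
t(H) = -10/3
(t(D(h(3, 5)))*w(1, -3))*(-4) = -10*(2 - 3)/3*(-4) = -10/3*(-1)*(-4) = (10/3)*(-4) = -40/3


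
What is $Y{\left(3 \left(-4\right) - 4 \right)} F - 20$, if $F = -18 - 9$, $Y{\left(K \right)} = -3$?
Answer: $61$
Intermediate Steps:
$F = -27$
$Y{\left(3 \left(-4\right) - 4 \right)} F - 20 = \left(-3\right) \left(-27\right) - 20 = 81 - 20 = 61$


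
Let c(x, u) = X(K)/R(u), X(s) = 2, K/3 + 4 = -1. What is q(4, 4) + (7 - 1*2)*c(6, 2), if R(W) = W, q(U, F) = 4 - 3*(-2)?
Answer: 15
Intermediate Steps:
K = -15 (K = -12 + 3*(-1) = -12 - 3 = -15)
q(U, F) = 10 (q(U, F) = 4 + 6 = 10)
c(x, u) = 2/u
q(4, 4) + (7 - 1*2)*c(6, 2) = 10 + (7 - 1*2)*(2/2) = 10 + (7 - 2)*(2*(½)) = 10 + 5*1 = 10 + 5 = 15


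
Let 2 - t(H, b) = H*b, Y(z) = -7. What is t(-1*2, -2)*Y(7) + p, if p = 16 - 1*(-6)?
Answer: 36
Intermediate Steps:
p = 22 (p = 16 + 6 = 22)
t(H, b) = 2 - H*b
t(-1*2, -2)*Y(7) + p = (2 - 1*(-1*2)*(-2))*(-7) + 22 = (2 - 1*(-2)*(-2))*(-7) + 22 = (2 - 4)*(-7) + 22 = -2*(-7) + 22 = 14 + 22 = 36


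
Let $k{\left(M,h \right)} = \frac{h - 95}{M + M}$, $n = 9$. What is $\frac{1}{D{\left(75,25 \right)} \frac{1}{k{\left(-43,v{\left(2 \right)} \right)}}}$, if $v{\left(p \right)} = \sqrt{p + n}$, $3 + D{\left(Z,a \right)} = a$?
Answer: $\frac{95}{1892} - \frac{\sqrt{11}}{1892} \approx 0.048458$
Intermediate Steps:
$D{\left(Z,a \right)} = -3 + a$
$v{\left(p \right)} = \sqrt{9 + p}$ ($v{\left(p \right)} = \sqrt{p + 9} = \sqrt{9 + p}$)
$k{\left(M,h \right)} = \frac{-95 + h}{2 M}$
$\frac{1}{D{\left(75,25 \right)} \frac{1}{k{\left(-43,v{\left(2 \right)} \right)}}} = \frac{1}{\left(-3 + 25\right) \frac{1}{\frac{1}{2} \frac{1}{-43} \left(-95 + \sqrt{9 + 2}\right)}} = \frac{1}{22 \frac{1}{\frac{1}{2} \left(- \frac{1}{43}\right) \left(-95 + \sqrt{11}\right)}} = \frac{1}{22 \frac{1}{\frac{95}{86} - \frac{\sqrt{11}}{86}}} = \frac{95}{1892} - \frac{\sqrt{11}}{1892}$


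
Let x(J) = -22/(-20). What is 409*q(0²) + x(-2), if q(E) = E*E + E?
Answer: 11/10 ≈ 1.1000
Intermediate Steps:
x(J) = 11/10 (x(J) = -22*(-1/20) = 11/10)
q(E) = E + E² (q(E) = E² + E = E + E²)
409*q(0²) + x(-2) = 409*(0²*(1 + 0²)) + 11/10 = 409*(0*(1 + 0)) + 11/10 = 409*(0*1) + 11/10 = 409*0 + 11/10 = 0 + 11/10 = 11/10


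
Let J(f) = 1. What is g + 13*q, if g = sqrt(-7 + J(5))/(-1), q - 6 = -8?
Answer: -26 - I*sqrt(6) ≈ -26.0 - 2.4495*I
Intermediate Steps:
q = -2 (q = 6 - 8 = -2)
g = -I*sqrt(6) (g = sqrt(-7 + 1)/(-1) = sqrt(-6)*(-1) = (I*sqrt(6))*(-1) = -I*sqrt(6) ≈ -2.4495*I)
g + 13*q = -I*sqrt(6) + 13*(-2) = -I*sqrt(6) - 26 = -26 - I*sqrt(6)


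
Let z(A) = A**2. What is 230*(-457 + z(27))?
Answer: 62560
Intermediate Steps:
230*(-457 + z(27)) = 230*(-457 + 27**2) = 230*(-457 + 729) = 230*272 = 62560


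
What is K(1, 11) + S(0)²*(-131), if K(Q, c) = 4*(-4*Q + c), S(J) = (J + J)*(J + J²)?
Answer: 28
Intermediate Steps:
S(J) = 2*J*(J + J²) (S(J) = (2*J)*(J + J²) = 2*J*(J + J²))
K(Q, c) = -16*Q + 4*c (K(Q, c) = 4*(c - 4*Q) = -16*Q + 4*c)
K(1, 11) + S(0)²*(-131) = (-16*1 + 4*11) + (2*0²*(1 + 0))²*(-131) = (-16 + 44) + (2*0*1)²*(-131) = 28 + 0²*(-131) = 28 + 0*(-131) = 28 + 0 = 28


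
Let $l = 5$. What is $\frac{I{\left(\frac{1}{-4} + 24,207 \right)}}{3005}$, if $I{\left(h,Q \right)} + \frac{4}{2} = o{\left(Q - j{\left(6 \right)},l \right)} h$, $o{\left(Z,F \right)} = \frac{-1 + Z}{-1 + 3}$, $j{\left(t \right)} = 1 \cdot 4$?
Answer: $\frac{9587}{12020} \approx 0.79759$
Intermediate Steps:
$j{\left(t \right)} = 4$
$o{\left(Z,F \right)} = - \frac{1}{2} + \frac{Z}{2}$ ($o{\left(Z,F \right)} = \frac{-1 + Z}{2} = \left(-1 + Z\right) \frac{1}{2} = - \frac{1}{2} + \frac{Z}{2}$)
$I{\left(h,Q \right)} = -2 + h \left(- \frac{5}{2} + \frac{Q}{2}\right)$ ($I{\left(h,Q \right)} = -2 + \left(- \frac{1}{2} + \frac{Q - 4}{2}\right) h = -2 + \left(- \frac{1}{2} + \frac{-4 + Q}{2}\right) h = -2 + \left(- \frac{1}{2} + \left(-2 + \frac{Q}{2}\right)\right) h = -2 + \left(- \frac{5}{2} + \frac{Q}{2}\right) h = -2 + h \left(- \frac{5}{2} + \frac{Q}{2}\right)$)
$\frac{I{\left(\frac{1}{-4} + 24,207 \right)}}{3005} = \frac{-2 + \frac{\left(\frac{1}{-4} + 24\right) \left(-5 + 207\right)}{2}}{3005} = \left(-2 + \frac{1}{2} \left(- \frac{1}{4} + 24\right) 202\right) \frac{1}{3005} = \left(-2 + \frac{1}{2} \cdot \frac{95}{4} \cdot 202\right) \frac{1}{3005} = \left(-2 + \frac{9595}{4}\right) \frac{1}{3005} = \frac{9587}{4} \cdot \frac{1}{3005} = \frac{9587}{12020}$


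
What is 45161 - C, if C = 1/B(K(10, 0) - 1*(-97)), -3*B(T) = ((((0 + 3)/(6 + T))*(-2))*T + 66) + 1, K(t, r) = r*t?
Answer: 285372668/6319 ≈ 45161.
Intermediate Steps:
B(T) = -67/3 + 2*T/(6 + T) (B(T) = -(((((0 + 3)/(6 + T))*(-2))*T + 66) + 1)/3 = -((((3/(6 + T))*(-2))*T + 66) + 1)/3 = -(((-6/(6 + T))*T + 66) + 1)/3 = -((-6*T/(6 + T) + 66) + 1)/3 = -((66 - 6*T/(6 + T)) + 1)/3 = -(67 - 6*T/(6 + T))/3 = -67/3 + 2*T/(6 + T))
C = -309/6319 (C = 1/((-402 - 61*(0*10 - 1*(-97)))/(3*(6 + (0*10 - 1*(-97))))) = 1/((-402 - 61*(0 + 97))/(3*(6 + (0 + 97)))) = 1/((-402 - 61*97)/(3*(6 + 97))) = 1/((⅓)*(-402 - 5917)/103) = 1/((⅓)*(1/103)*(-6319)) = 1/(-6319/309) = -309/6319 ≈ -0.048900)
45161 - C = 45161 - 1*(-309/6319) = 45161 + 309/6319 = 285372668/6319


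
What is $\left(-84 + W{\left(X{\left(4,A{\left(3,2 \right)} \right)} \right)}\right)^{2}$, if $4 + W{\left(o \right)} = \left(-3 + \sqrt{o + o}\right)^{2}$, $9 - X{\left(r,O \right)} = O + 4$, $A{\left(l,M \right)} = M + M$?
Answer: $6001 + 924 \sqrt{2} \approx 7307.7$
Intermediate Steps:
$A{\left(l,M \right)} = 2 M$
$X{\left(r,O \right)} = 5 - O$ ($X{\left(r,O \right)} = 9 - \left(O + 4\right) = 9 - \left(4 + O\right) = 5 - O$)
$W{\left(o \right)} = -4 + \left(-3 + \sqrt{2} \sqrt{o}\right)^{2}$ ($W{\left(o \right)} = -4 + \left(-3 + \sqrt{o + o}\right)^{2} = -4 + \left(-3 + \sqrt{2 o}\right)^{2} = -4 + \left(-3 + \sqrt{2} \sqrt{o}\right)^{2}$)
$\left(-84 + W{\left(X{\left(4,A{\left(3,2 \right)} \right)} \right)}\right)^{2} = \left(-84 - \left(4 - \left(-3 + \sqrt{2} \sqrt{5 - 2 \cdot 2}\right)^{2}\right)\right)^{2} = \left(-84 - \left(4 - \left(-3 + \sqrt{2} \sqrt{5 - 4}\right)^{2}\right)\right)^{2} = \left(-84 - \left(4 - \left(-3 + \sqrt{2} \sqrt{1}\right)^{2}\right)\right)^{2} = \left(-84 - \left(4 - \left(-3 + \sqrt{2} \cdot 1\right)^{2}\right)\right)^{2} = \left(-84 - \left(4 - \left(-3 + \sqrt{2}\right)^{2}\right)\right)^{2} = \left(-88 + \left(-3 + \sqrt{2}\right)^{2}\right)^{2}$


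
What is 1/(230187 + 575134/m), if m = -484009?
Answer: 484009/111412004549 ≈ 4.3443e-6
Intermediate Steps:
1/(230187 + 575134/m) = 1/(230187 + 575134/(-484009)) = 1/(230187 + 575134*(-1/484009)) = 1/(230187 - 575134/484009) = 1/(111412004549/484009) = 484009/111412004549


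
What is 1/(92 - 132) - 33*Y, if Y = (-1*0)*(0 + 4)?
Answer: -1/40 ≈ -0.025000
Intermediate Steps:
Y = 0 (Y = 0*4 = 0)
1/(92 - 132) - 33*Y = 1/(92 - 132) - 33*0 = 1/(-40) + 0 = -1/40 + 0 = -1/40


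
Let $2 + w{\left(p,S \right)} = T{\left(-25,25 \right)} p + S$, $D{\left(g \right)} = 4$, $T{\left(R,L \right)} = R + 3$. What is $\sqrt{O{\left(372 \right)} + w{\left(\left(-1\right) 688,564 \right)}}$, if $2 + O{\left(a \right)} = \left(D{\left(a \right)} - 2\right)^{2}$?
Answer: $10 \sqrt{157} \approx 125.3$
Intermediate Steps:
$T{\left(R,L \right)} = 3 + R$
$w{\left(p,S \right)} = -2 + S - 22 p$ ($w{\left(p,S \right)} = -2 + \left(\left(3 - 25\right) p + S\right) = -2 + \left(- 22 p + S\right) = -2 + \left(S - 22 p\right) = -2 + S - 22 p$)
$O{\left(a \right)} = 2$ ($O{\left(a \right)} = -2 + \left(4 - 2\right)^{2} = -2 + 2^{2} = -2 + 4 = 2$)
$\sqrt{O{\left(372 \right)} + w{\left(\left(-1\right) 688,564 \right)}} = \sqrt{2 - \left(-562 + 22 \left(-1\right) 688\right)} = \sqrt{2 - -15698} = \sqrt{2 + \left(-2 + 564 + 15136\right)} = \sqrt{2 + 15698} = \sqrt{15700} = 10 \sqrt{157}$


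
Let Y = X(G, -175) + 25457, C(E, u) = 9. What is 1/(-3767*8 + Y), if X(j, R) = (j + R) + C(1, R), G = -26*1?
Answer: -1/4871 ≈ -0.00020530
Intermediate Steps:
G = -26
X(j, R) = 9 + R + j (X(j, R) = (j + R) + 9 = (R + j) + 9 = 9 + R + j)
Y = 25265 (Y = (9 - 175 - 26) + 25457 = -192 + 25457 = 25265)
1/(-3767*8 + Y) = 1/(-3767*8 + 25265) = 1/(-30136 + 25265) = 1/(-4871) = -1/4871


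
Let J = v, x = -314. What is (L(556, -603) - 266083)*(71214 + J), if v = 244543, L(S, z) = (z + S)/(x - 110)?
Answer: -35623434767765/424 ≈ -8.4018e+10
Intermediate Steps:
L(S, z) = -S/424 - z/424 (L(S, z) = (z + S)/(-314 - 110) = (S + z)/(-424) = (S + z)*(-1/424) = -S/424 - z/424)
J = 244543
(L(556, -603) - 266083)*(71214 + J) = ((-1/424*556 - 1/424*(-603)) - 266083)*(71214 + 244543) = ((-139/106 + 603/424) - 266083)*315757 = (47/424 - 266083)*315757 = -112819145/424*315757 = -35623434767765/424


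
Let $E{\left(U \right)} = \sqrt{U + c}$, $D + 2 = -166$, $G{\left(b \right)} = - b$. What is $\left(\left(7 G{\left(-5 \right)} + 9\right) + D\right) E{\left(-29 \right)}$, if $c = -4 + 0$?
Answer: $- 124 i \sqrt{33} \approx - 712.33 i$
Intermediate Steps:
$D = -168$ ($D = -2 - 166 = -168$)
$c = -4$
$E{\left(U \right)} = \sqrt{-4 + U}$ ($E{\left(U \right)} = \sqrt{U - 4} = \sqrt{-4 + U}$)
$\left(\left(7 G{\left(-5 \right)} + 9\right) + D\right) E{\left(-29 \right)} = \left(\left(7 \left(\left(-1\right) \left(-5\right)\right) + 9\right) - 168\right) \sqrt{-4 - 29} = \left(\left(7 \cdot 5 + 9\right) - 168\right) \sqrt{-33} = \left(\left(35 + 9\right) - 168\right) i \sqrt{33} = \left(44 - 168\right) i \sqrt{33} = - 124 i \sqrt{33}$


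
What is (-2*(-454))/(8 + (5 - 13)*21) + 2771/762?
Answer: -31067/15240 ≈ -2.0385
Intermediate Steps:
(-2*(-454))/(8 + (5 - 13)*21) + 2771/762 = 908/(8 - 8*21) + 2771*(1/762) = 908/(8 - 168) + 2771/762 = 908/(-160) + 2771/762 = 908*(-1/160) + 2771/762 = -227/40 + 2771/762 = -31067/15240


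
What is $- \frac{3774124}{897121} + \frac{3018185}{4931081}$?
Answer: $- \frac{15902834002659}{4423776317801} \approx -3.5949$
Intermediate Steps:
$- \frac{3774124}{897121} + \frac{3018185}{4931081} = - \frac{15902834002659}{4423776317801}$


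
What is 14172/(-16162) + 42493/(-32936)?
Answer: -576770429/266155816 ≈ -2.1670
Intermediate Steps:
14172/(-16162) + 42493/(-32936) = 14172*(-1/16162) + 42493*(-1/32936) = -7086/8081 - 42493/32936 = -576770429/266155816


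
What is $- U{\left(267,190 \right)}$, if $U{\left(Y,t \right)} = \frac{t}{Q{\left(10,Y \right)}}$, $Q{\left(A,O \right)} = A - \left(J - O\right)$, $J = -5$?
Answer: $- \frac{95}{141} \approx -0.67376$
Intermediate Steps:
$Q{\left(A,O \right)} = 5 + A + O$ ($Q{\left(A,O \right)} = A - \left(-5 - O\right) = A + \left(5 + O\right) = 5 + A + O$)
$U{\left(Y,t \right)} = \frac{t}{15 + Y}$ ($U{\left(Y,t \right)} = \frac{t}{5 + 10 + Y} = \frac{t}{15 + Y}$)
$- U{\left(267,190 \right)} = - \frac{190}{15 + 267} = - \frac{190}{282} = \left(-1\right) \frac{95}{141} = - \frac{95}{141}$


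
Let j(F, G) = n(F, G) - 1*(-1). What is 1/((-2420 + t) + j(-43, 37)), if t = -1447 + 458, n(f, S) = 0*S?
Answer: -1/3408 ≈ -0.00029343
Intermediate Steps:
n(f, S) = 0
t = -989
j(F, G) = 1 (j(F, G) = 0 - 1*(-1) = 0 + 1 = 1)
1/((-2420 + t) + j(-43, 37)) = 1/((-2420 - 989) + 1) = 1/(-3409 + 1) = 1/(-3408) = -1/3408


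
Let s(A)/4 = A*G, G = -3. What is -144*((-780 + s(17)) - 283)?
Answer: 182448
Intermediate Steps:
s(A) = -12*A (s(A) = 4*(A*(-3)) = 4*(-3*A) = -12*A)
-144*((-780 + s(17)) - 283) = -144*((-780 - 12*17) - 283) = -144*((-780 - 204) - 283) = -144*(-984 - 283) = -144*(-1267) = 182448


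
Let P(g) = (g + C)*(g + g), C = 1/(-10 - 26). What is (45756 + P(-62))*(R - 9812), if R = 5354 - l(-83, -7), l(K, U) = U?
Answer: -2141051177/9 ≈ -2.3789e+8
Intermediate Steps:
C = -1/36 (C = 1/(-36) = -1/36 ≈ -0.027778)
P(g) = 2*g*(-1/36 + g) (P(g) = (g - 1/36)*(g + g) = (-1/36 + g)*(2*g) = 2*g*(-1/36 + g))
R = 5361 (R = 5354 - 1*(-7) = 5354 + 7 = 5361)
(45756 + P(-62))*(R - 9812) = (45756 + (1/18)*(-62)*(-1 + 36*(-62)))*(5361 - 9812) = (45756 + (1/18)*(-62)*(-1 - 2232))*(-4451) = (45756 + (1/18)*(-62)*(-2233))*(-4451) = (45756 + 69223/9)*(-4451) = (481027/9)*(-4451) = -2141051177/9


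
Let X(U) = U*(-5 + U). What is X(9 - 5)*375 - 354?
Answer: -1854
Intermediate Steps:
X(9 - 5)*375 - 354 = ((9 - 5)*(-5 + (9 - 5)))*375 - 354 = (4*(-5 + 4))*375 - 354 = (4*(-1))*375 - 354 = -4*375 - 354 = -1500 - 354 = -1854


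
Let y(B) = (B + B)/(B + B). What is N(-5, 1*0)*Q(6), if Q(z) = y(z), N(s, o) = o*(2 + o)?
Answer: 0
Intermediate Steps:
y(B) = 1 (y(B) = (2*B)/((2*B)) = (2*B)*(1/(2*B)) = 1)
Q(z) = 1
N(-5, 1*0)*Q(6) = ((1*0)*(2 + 1*0))*1 = (0*(2 + 0))*1 = (0*2)*1 = 0*1 = 0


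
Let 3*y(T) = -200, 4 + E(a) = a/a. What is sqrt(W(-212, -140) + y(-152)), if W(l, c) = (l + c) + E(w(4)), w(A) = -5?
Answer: I*sqrt(3795)/3 ≈ 20.535*I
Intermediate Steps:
E(a) = -3 (E(a) = -4 + a/a = -4 + 1 = -3)
W(l, c) = -3 + c + l (W(l, c) = (l + c) - 3 = (c + l) - 3 = -3 + c + l)
y(T) = -200/3 (y(T) = (1/3)*(-200) = -200/3)
sqrt(W(-212, -140) + y(-152)) = sqrt((-3 - 140 - 212) - 200/3) = sqrt(-355 - 200/3) = sqrt(-1265/3) = I*sqrt(3795)/3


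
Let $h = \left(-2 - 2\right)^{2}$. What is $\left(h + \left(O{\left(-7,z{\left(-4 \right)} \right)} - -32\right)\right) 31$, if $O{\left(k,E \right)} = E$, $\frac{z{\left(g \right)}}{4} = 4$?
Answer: $1984$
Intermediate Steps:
$z{\left(g \right)} = 16$ ($z{\left(g \right)} = 4 \cdot 4 = 16$)
$h = 16$ ($h = \left(-4\right)^{2} = 16$)
$\left(h + \left(O{\left(-7,z{\left(-4 \right)} \right)} - -32\right)\right) 31 = \left(16 + \left(16 - -32\right)\right) 31 = \left(16 + \left(16 + 32\right)\right) 31 = \left(16 + 48\right) 31 = 64 \cdot 31 = 1984$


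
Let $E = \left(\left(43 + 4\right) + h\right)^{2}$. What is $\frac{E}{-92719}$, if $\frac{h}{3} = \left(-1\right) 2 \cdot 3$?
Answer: $- \frac{841}{92719} \approx -0.0090704$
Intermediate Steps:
$h = -18$ ($h = 3 \left(-1\right) 2 \cdot 3 = 3 \left(\left(-2\right) 3\right) = 3 \left(-6\right) = -18$)
$E = 841$ ($E = \left(\left(43 + 4\right) - 18\right)^{2} = \left(47 - 18\right)^{2} = 29^{2} = 841$)
$\frac{E}{-92719} = \frac{841}{-92719} = 841 \left(- \frac{1}{92719}\right) = - \frac{841}{92719}$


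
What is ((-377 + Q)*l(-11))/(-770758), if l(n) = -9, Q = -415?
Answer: -3564/385379 ≈ -0.0092480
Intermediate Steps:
((-377 + Q)*l(-11))/(-770758) = ((-377 - 415)*(-9))/(-770758) = -792*(-9)*(-1/770758) = 7128*(-1/770758) = -3564/385379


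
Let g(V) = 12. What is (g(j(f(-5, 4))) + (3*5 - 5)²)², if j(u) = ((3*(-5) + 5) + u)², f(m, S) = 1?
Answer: 12544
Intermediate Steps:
j(u) = (-10 + u)² (j(u) = ((-15 + 5) + u)² = (-10 + u)²)
(g(j(f(-5, 4))) + (3*5 - 5)²)² = (12 + (3*5 - 5)²)² = (12 + (15 - 5)²)² = (12 + 10²)² = (12 + 100)² = 112² = 12544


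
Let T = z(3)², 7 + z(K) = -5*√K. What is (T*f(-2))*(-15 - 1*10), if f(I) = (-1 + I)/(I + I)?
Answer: -2325 - 2625*√3/2 ≈ -4598.3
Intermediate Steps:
z(K) = -7 - 5*√K
f(I) = (-1 + I)/(2*I) (f(I) = (-1 + I)/((2*I)) = (-1 + I)*(1/(2*I)) = (-1 + I)/(2*I))
T = (-7 - 5*√3)² ≈ 245.24
(T*f(-2))*(-15 - 1*10) = ((124 + 70*√3)*((½)*(-1 - 2)/(-2)))*(-15 - 1*10) = ((124 + 70*√3)*((½)*(-½)*(-3)))*(-15 - 10) = ((124 + 70*√3)*(¾))*(-25) = (93 + 105*√3/2)*(-25) = -2325 - 2625*√3/2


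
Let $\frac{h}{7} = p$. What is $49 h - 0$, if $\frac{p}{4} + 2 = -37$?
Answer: $-53508$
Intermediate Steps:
$p = -156$ ($p = -8 + 4 \left(-37\right) = -8 - 148 = -156$)
$h = -1092$ ($h = 7 \left(-156\right) = -1092$)
$49 h - 0 = 49 \left(-1092\right) - 0 = -53508 + \left(-14 + 14\right) = -53508 + 0 = -53508$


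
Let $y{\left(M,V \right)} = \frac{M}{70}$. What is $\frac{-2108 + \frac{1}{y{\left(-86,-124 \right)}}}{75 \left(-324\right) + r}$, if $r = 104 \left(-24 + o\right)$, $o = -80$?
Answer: $\frac{90679}{1509988} \approx 0.060053$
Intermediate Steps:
$y{\left(M,V \right)} = \frac{M}{70}$ ($y{\left(M,V \right)} = M \frac{1}{70} = \frac{M}{70}$)
$r = -10816$ ($r = 104 \left(-24 - 80\right) = 104 \left(-104\right) = -10816$)
$\frac{-2108 + \frac{1}{y{\left(-86,-124 \right)}}}{75 \left(-324\right) + r} = \frac{-2108 + \frac{1}{\frac{1}{70} \left(-86\right)}}{75 \left(-324\right) - 10816} = \frac{-2108 + \frac{1}{- \frac{43}{35}}}{-24300 - 10816} = \frac{-2108 - \frac{35}{43}}{-35116} = \left(- \frac{90679}{43}\right) \left(- \frac{1}{35116}\right) = \frac{90679}{1509988}$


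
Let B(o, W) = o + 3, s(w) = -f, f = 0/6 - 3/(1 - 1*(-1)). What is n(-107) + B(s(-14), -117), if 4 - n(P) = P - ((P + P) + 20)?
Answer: -157/2 ≈ -78.500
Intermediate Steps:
n(P) = 24 + P (n(P) = 4 - (P - ((P + P) + 20)) = 4 - (P - (2*P + 20)) = 4 - (P - (20 + 2*P)) = 4 - (P + (-20 - 2*P)) = 4 - (-20 - P) = 4 + (20 + P) = 24 + P)
f = -3/2 (f = 0*(1/6) - 3/(1 + 1) = 0 - 3/2 = -3/2 ≈ -1.5000)
s(w) = 3/2 (s(w) = -1*(-3/2) = 3/2)
B(o, W) = 3 + o
n(-107) + B(s(-14), -117) = (24 - 107) + (3 + 3/2) = -83 + 9/2 = -157/2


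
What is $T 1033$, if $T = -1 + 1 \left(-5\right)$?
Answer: $-6198$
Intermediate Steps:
$T = -6$ ($T = -1 - 5 = -6$)
$T 1033 = \left(-6\right) 1033 = -6198$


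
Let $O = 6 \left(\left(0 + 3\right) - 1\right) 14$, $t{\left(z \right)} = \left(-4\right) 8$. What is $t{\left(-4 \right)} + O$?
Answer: $136$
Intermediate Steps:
$t{\left(z \right)} = -32$
$O = 168$ ($O = 6 \left(3 - 1\right) 14 = 6 \cdot 2 \cdot 14 = 12 \cdot 14 = 168$)
$t{\left(-4 \right)} + O = -32 + 168 = 136$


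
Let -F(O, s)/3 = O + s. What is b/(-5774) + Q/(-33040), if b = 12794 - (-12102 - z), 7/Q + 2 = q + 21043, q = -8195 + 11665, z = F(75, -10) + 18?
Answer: -1429894288127/334002573040 ≈ -4.2811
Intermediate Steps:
F(O, s) = -3*O - 3*s (F(O, s) = -3*(O + s) = -3*O - 3*s)
z = -177 (z = (-3*75 - 3*(-10)) + 18 = (-225 + 30) + 18 = -195 + 18 = -177)
q = 3470
Q = 7/24511 (Q = 7/(-2 + (3470 + 21043)) = 7/(-2 + 24513) = 7/24511 ≈ 0.00028559)
b = 24719 (b = 12794 - (-12102 - 1*(-177)) = 12794 - (-12102 + 177) = 12794 - 1*(-11925) = 12794 + 11925 = 24719)
b/(-5774) + Q/(-33040) = 24719/(-5774) + (7/24511)/(-33040) = 24719*(-1/5774) + (7/24511)*(-1/33040) = -24719/5774 - 1/115691920 = -1429894288127/334002573040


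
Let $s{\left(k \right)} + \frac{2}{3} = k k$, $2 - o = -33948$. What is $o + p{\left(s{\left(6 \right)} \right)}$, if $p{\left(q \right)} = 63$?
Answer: $34013$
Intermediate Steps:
$o = 33950$ ($o = 2 - -33948 = 2 + 33948 = 33950$)
$s{\left(k \right)} = - \frac{2}{3} + k^{2}$ ($s{\left(k \right)} = - \frac{2}{3} + k k = - \frac{2}{3} + k^{2}$)
$o + p{\left(s{\left(6 \right)} \right)} = 33950 + 63 = 34013$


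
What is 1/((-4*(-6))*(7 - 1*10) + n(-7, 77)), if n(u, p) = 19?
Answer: -1/53 ≈ -0.018868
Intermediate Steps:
1/((-4*(-6))*(7 - 1*10) + n(-7, 77)) = 1/((-4*(-6))*(7 - 1*10) + 19) = 1/(24*(7 - 10) + 19) = 1/(24*(-3) + 19) = 1/(-72 + 19) = 1/(-53) = -1/53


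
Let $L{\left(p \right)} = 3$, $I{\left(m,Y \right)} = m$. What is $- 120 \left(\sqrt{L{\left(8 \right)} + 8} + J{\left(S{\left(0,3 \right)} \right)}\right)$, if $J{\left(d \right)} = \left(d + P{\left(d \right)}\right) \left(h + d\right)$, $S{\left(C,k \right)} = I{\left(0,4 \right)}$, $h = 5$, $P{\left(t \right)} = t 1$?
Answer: $- 120 \sqrt{11} \approx -398.0$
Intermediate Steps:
$P{\left(t \right)} = t$
$S{\left(C,k \right)} = 0$
$J{\left(d \right)} = 2 d \left(5 + d\right)$ ($J{\left(d \right)} = \left(d + d\right) \left(5 + d\right) = 2 d \left(5 + d\right)$)
$- 120 \left(\sqrt{L{\left(8 \right)} + 8} + J{\left(S{\left(0,3 \right)} \right)}\right) = - 120 \left(\sqrt{3 + 8} + 2 \cdot 0 \left(5 + 0\right)\right) = - 120 \left(\sqrt{11} + 2 \cdot 0 \cdot 5\right) = - 120 \left(\sqrt{11} + 0\right) = - 120 \sqrt{11}$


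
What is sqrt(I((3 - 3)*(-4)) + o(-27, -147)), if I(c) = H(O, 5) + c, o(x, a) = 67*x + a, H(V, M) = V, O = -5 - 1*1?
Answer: 3*I*sqrt(218) ≈ 44.294*I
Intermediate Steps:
O = -6 (O = -5 - 1 = -6)
o(x, a) = a + 67*x
I(c) = -6 + c
sqrt(I((3 - 3)*(-4)) + o(-27, -147)) = sqrt((-6 + (3 - 3)*(-4)) + (-147 + 67*(-27))) = sqrt((-6 + 0*(-4)) + (-147 - 1809)) = sqrt((-6 + 0) - 1956) = sqrt(-6 - 1956) = sqrt(-1962) = 3*I*sqrt(218)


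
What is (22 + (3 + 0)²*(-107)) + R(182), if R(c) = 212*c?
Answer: 37643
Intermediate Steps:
(22 + (3 + 0)²*(-107)) + R(182) = (22 + (3 + 0)²*(-107)) + 212*182 = (22 + 3²*(-107)) + 38584 = (22 + 9*(-107)) + 38584 = (22 - 963) + 38584 = -941 + 38584 = 37643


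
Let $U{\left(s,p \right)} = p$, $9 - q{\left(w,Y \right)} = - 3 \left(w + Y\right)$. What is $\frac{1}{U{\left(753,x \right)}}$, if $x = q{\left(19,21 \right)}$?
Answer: $\frac{1}{129} \approx 0.0077519$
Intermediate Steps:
$q{\left(w,Y \right)} = 9 + 3 Y + 3 w$ ($q{\left(w,Y \right)} = 9 - - 3 \left(w + Y\right) = 9 - - 3 \left(Y + w\right) = 9 - \left(- 3 Y - 3 w\right) = 9 + \left(3 Y + 3 w\right) = 9 + 3 Y + 3 w$)
$x = 129$ ($x = 9 + 3 \cdot 21 + 3 \cdot 19 = 9 + 63 + 57 = 129$)
$\frac{1}{U{\left(753,x \right)}} = \frac{1}{129}$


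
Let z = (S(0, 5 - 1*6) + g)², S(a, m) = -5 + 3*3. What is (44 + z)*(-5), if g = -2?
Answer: -240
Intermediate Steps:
S(a, m) = 4 (S(a, m) = -5 + 9 = 4)
z = 4 (z = (4 - 2)² = 2² = 4)
(44 + z)*(-5) = (44 + 4)*(-5) = 48*(-5) = -240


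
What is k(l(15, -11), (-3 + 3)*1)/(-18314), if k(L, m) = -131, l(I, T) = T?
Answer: 131/18314 ≈ 0.0071530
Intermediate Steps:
k(l(15, -11), (-3 + 3)*1)/(-18314) = -131/(-18314) = -131*(-1/18314) = 131/18314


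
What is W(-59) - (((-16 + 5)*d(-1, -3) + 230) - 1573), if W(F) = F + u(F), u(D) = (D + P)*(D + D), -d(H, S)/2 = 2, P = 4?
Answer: 7730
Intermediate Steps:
d(H, S) = -4 (d(H, S) = -2*2 = -4)
u(D) = 2*D*(4 + D) (u(D) = (D + 4)*(D + D) = (4 + D)*(2*D) = 2*D*(4 + D))
W(F) = F + 2*F*(4 + F)
W(-59) - (((-16 + 5)*d(-1, -3) + 230) - 1573) = -59*(9 + 2*(-59)) - (((-16 + 5)*(-4) + 230) - 1573) = -59*(9 - 118) - ((-11*(-4) + 230) - 1573) = -59*(-109) - ((44 + 230) - 1573) = 6431 - (274 - 1573) = 6431 - 1*(-1299) = 6431 + 1299 = 7730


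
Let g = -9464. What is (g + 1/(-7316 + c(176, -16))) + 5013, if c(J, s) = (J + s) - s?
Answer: -31780141/7140 ≈ -4451.0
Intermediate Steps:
c(J, s) = J
(g + 1/(-7316 + c(176, -16))) + 5013 = (-9464 + 1/(-7316 + 176)) + 5013 = (-9464 + 1/(-7140)) + 5013 = (-9464 - 1/7140) + 5013 = -67572961/7140 + 5013 = -31780141/7140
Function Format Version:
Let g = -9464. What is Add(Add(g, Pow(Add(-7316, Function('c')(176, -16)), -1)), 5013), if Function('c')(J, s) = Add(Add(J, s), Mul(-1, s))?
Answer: Rational(-31780141, 7140) ≈ -4451.0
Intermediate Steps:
Function('c')(J, s) = J
Add(Add(g, Pow(Add(-7316, Function('c')(176, -16)), -1)), 5013) = Add(Add(-9464, Pow(Add(-7316, 176), -1)), 5013) = Add(Add(-9464, Pow(-7140, -1)), 5013) = Add(Add(-9464, Rational(-1, 7140)), 5013) = Add(Rational(-67572961, 7140), 5013) = Rational(-31780141, 7140)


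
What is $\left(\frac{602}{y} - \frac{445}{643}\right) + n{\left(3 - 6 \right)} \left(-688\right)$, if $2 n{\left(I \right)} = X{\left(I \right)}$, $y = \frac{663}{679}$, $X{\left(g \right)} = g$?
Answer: $\frac{702487247}{426309} \approx 1647.8$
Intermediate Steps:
$y = \frac{663}{679}$ ($y = 663 \cdot \frac{1}{679} = \frac{663}{679} \approx 0.97644$)
$n{\left(I \right)} = \frac{I}{2}$
$\left(\frac{602}{y} - \frac{445}{643}\right) + n{\left(3 - 6 \right)} \left(-688\right) = \left(\frac{602}{\frac{663}{679}} - \frac{445}{643}\right) + \frac{3 - 6}{2} \left(-688\right) = \left(602 \cdot \frac{679}{663} - \frac{445}{643}\right) + \frac{1}{2} \left(-3\right) \left(-688\right) = \left(\frac{408758}{663} - \frac{445}{643}\right) - -1032 = \frac{262536359}{426309} + 1032 = \frac{702487247}{426309}$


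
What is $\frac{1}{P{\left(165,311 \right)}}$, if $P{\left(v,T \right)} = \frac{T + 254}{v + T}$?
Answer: $\frac{476}{565} \approx 0.84248$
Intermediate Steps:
$P{\left(v,T \right)} = \frac{254 + T}{T + v}$
$\frac{1}{P{\left(165,311 \right)}} = \frac{1}{\frac{1}{311 + 165} \left(254 + 311\right)} = \frac{1}{\frac{1}{476} \cdot 565} = \frac{1}{\frac{565}{476}} = \frac{476}{565}$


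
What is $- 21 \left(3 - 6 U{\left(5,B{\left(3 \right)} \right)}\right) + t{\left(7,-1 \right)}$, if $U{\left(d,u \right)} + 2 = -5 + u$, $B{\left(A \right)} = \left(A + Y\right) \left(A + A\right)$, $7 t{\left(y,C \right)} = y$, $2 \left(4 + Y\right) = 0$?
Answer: $-1700$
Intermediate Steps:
$Y = -4$ ($Y = -4 + \frac{1}{2} \cdot 0 = -4 + 0 = -4$)
$t{\left(y,C \right)} = \frac{y}{7}$
$B{\left(A \right)} = 2 A \left(-4 + A\right)$ ($B{\left(A \right)} = \left(A - 4\right) \left(A + A\right) = \left(-4 + A\right) 2 A = 2 A \left(-4 + A\right)$)
$U{\left(d,u \right)} = -7 + u$ ($U{\left(d,u \right)} = -2 + \left(-5 + u\right) = -7 + u$)
$- 21 \left(3 - 6 U{\left(5,B{\left(3 \right)} \right)}\right) + t{\left(7,-1 \right)} = - 21 \left(3 - 6 \left(-7 + 2 \cdot 3 \left(-4 + 3\right)\right)\right) + \frac{1}{7} \cdot 7 = - 21 \left(3 - 6 \left(-7 + 2 \cdot 3 \left(-1\right)\right)\right) + 1 = - 21 \left(3 - 6 \left(-7 - 6\right)\right) + 1 = - 21 \left(3 - -78\right) + 1 = - 21 \left(3 + 78\right) + 1 = \left(-21\right) 81 + 1 = -1701 + 1 = -1700$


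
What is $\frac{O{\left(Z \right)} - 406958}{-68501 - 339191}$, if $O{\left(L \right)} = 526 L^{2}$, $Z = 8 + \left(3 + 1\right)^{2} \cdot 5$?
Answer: $- \frac{1833193}{203846} \approx -8.993$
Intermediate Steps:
$Z = 88$ ($Z = 8 + 4^{2} \cdot 5 = 8 + 16 \cdot 5 = 8 + 80 = 88$)
$\frac{O{\left(Z \right)} - 406958}{-68501 - 339191} = \frac{526 \cdot 88^{2} - 406958}{-68501 - 339191} = \frac{526 \cdot 7744 - 406958}{-407692} = \left(4073344 - 406958\right) \left(- \frac{1}{407692}\right) = 3666386 \left(- \frac{1}{407692}\right) = - \frac{1833193}{203846}$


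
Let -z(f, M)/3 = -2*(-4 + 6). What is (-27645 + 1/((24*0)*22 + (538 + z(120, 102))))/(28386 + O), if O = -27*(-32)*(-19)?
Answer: -2172107/940500 ≈ -2.3095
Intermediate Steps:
z(f, M) = 12 (z(f, M) = -(-6)*(-4 + 6) = -(-6)*2 = -3*(-4) = 12)
O = -16416 (O = 864*(-19) = -16416)
(-27645 + 1/((24*0)*22 + (538 + z(120, 102))))/(28386 + O) = (-27645 + 1/((24*0)*22 + (538 + 12)))/(28386 - 16416) = (-27645 + 1/(0*22 + 550))/11970 = (-27645 + 1/(0 + 550))*(1/11970) = (-27645 + 1/550)*(1/11970) = -15204749/550*1/11970 = -2172107/940500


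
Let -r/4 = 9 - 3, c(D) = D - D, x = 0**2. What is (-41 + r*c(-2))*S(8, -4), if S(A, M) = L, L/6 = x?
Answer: 0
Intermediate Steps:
x = 0
L = 0 (L = 6*0 = 0)
c(D) = 0
S(A, M) = 0
r = -24 (r = -4*(9 - 3) = -4*6 = -24)
(-41 + r*c(-2))*S(8, -4) = (-41 - 24*0)*0 = (-41 + 0)*0 = -41*0 = 0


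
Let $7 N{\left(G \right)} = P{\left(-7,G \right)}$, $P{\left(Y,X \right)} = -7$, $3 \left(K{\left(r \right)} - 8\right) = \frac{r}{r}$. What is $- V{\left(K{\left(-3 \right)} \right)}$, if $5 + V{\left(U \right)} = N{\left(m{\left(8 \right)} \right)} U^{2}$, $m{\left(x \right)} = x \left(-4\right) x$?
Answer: $\frac{670}{9} \approx 74.444$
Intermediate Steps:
$K{\left(r \right)} = \frac{25}{3}$ ($K{\left(r \right)} = 8 + \frac{r \frac{1}{r}}{3} = 8 + \frac{1}{3} \cdot 1 = 8 + \frac{1}{3} = \frac{25}{3}$)
$m{\left(x \right)} = - 4 x^{2}$ ($m{\left(x \right)} = - 4 x x = - 4 x^{2}$)
$N{\left(G \right)} = -1$ ($N{\left(G \right)} = \frac{1}{7} \left(-7\right) = -1$)
$V{\left(U \right)} = -5 - U^{2}$
$- V{\left(K{\left(-3 \right)} \right)} = - (-5 - \left(\frac{25}{3}\right)^{2}) = - (-5 - \frac{625}{9}) = \left(-1\right) \left(- \frac{670}{9}\right) = \frac{670}{9}$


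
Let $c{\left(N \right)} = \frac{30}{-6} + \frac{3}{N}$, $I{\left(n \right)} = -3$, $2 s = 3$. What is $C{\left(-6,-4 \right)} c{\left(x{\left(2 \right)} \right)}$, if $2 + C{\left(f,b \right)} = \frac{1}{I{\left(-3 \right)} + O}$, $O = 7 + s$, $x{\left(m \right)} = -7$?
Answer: $\frac{760}{77} \approx 9.8701$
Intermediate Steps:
$s = \frac{3}{2}$ ($s = \frac{1}{2} \cdot 3 = \frac{3}{2} \approx 1.5$)
$O = \frac{17}{2}$ ($O = 7 + \frac{3}{2} = \frac{17}{2} \approx 8.5$)
$C{\left(f,b \right)} = - \frac{20}{11}$ ($C{\left(f,b \right)} = -2 + \frac{1}{-3 + \frac{17}{2}} = -2 + \frac{1}{\frac{11}{2}} = -2 + \frac{2}{11} = - \frac{20}{11}$)
$c{\left(N \right)} = -5 + \frac{3}{N}$ ($c{\left(N \right)} = 30 \left(- \frac{1}{6}\right) + \frac{3}{N} = -5 + \frac{3}{N}$)
$C{\left(-6,-4 \right)} c{\left(x{\left(2 \right)} \right)} = - \frac{20 \left(-5 + \frac{3}{-7}\right)}{11} = - \frac{20 \left(-5 + 3 \left(- \frac{1}{7}\right)\right)}{11} = - \frac{20 \left(-5 - \frac{3}{7}\right)}{11} = \left(- \frac{20}{11}\right) \left(- \frac{38}{7}\right) = \frac{760}{77}$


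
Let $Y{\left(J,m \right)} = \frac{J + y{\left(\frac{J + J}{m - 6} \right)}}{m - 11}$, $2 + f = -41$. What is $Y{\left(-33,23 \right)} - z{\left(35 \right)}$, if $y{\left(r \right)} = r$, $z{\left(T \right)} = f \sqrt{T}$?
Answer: $- \frac{209}{68} + 43 \sqrt{35} \approx 251.32$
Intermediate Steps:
$f = -43$ ($f = -2 - 41 = -43$)
$z{\left(T \right)} = - 43 \sqrt{T}$
$Y{\left(J,m \right)} = \frac{J + \frac{2 J}{-6 + m}}{-11 + m}$ ($Y{\left(J,m \right)} = \frac{J + \frac{J + J}{m - 6}}{m - 11} = \frac{J + \frac{2 J}{-6 + m}}{-11 + m}$)
$Y{\left(-33,23 \right)} - z{\left(35 \right)} = - \frac{33 \left(-4 + 23\right)}{\left(-11 + 23\right) \left(-6 + 23\right)} - - 43 \sqrt{35} = \left(-33\right) \frac{1}{12} \cdot \frac{1}{17} \cdot 19 + 43 \sqrt{35} = - \frac{209}{68} + 43 \sqrt{35}$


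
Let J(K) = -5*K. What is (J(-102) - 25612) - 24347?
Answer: -49449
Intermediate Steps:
(J(-102) - 25612) - 24347 = (-5*(-102) - 25612) - 24347 = (510 - 25612) - 24347 = -25102 - 24347 = -49449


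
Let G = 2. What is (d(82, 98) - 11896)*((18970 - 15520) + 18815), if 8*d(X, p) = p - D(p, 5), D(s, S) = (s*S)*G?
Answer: -1069276625/4 ≈ -2.6732e+8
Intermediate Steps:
D(s, S) = 2*S*s (D(s, S) = (s*S)*2 = (S*s)*2 = 2*S*s)
d(X, p) = -9*p/8 (d(X, p) = (p - 2*5*p)/8 = (p - 10*p)/8 = (-9*p)/8 = -9*p/8)
(d(82, 98) - 11896)*((18970 - 15520) + 18815) = (-9/8*98 - 11896)*((18970 - 15520) + 18815) = (-441/4 - 11896)*(3450 + 18815) = -48025/4*22265 = -1069276625/4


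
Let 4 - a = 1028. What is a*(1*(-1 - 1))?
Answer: 2048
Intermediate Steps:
a = -1024 (a = 4 - 1*1028 = 4 - 1028 = -1024)
a*(1*(-1 - 1)) = -1024*(-1 - 1) = -1024*(-2) = 2048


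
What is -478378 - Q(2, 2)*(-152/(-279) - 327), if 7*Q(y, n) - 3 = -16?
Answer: -935456287/1953 ≈ -4.7898e+5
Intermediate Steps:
Q(y, n) = -13/7 (Q(y, n) = 3/7 + (⅐)*(-16) = 3/7 - 16/7 = -13/7)
-478378 - Q(2, 2)*(-152/(-279) - 327) = -478378 - (-13)*(-152/(-279) - 327)/7 = -478378 - (-13)*(-152*(-1/279) - 327)/7 = -478378 - (-13)*(152/279 - 327)/7 = -478378 - (-13)*(-91081)/(7*279) = -478378 - 1*1184053/1953 = -478378 - 1184053/1953 = -935456287/1953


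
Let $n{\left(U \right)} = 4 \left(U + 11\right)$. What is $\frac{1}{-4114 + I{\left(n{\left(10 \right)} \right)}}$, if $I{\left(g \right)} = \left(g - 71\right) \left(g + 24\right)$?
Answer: $- \frac{1}{2710} \approx -0.000369$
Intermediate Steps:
$n{\left(U \right)} = 44 + 4 U$ ($n{\left(U \right)} = 4 \left(11 + U\right) = 44 + 4 U$)
$I{\left(g \right)} = \left(-71 + g\right) \left(24 + g\right)$
$\frac{1}{-4114 + I{\left(n{\left(10 \right)} \right)}} = \frac{1}{-4114 - \left(1704 - \left(44 + 4 \cdot 10\right)^{2} + 47 \left(44 + 4 \cdot 10\right)\right)} = \frac{1}{-4114 - \left(1704 - \left(44 + 40\right)^{2} + 47 \left(44 + 40\right)\right)} = \frac{1}{-4114 - \left(5652 - 7056\right)} = \frac{1}{-4114 - -1404} = \frac{1}{-4114 + 1404} = \frac{1}{-2710} = - \frac{1}{2710}$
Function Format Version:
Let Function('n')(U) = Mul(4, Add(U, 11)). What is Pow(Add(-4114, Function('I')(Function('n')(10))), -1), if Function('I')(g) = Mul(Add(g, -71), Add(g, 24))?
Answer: Rational(-1, 2710) ≈ -0.00036900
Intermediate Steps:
Function('n')(U) = Add(44, Mul(4, U)) (Function('n')(U) = Mul(4, Add(11, U)) = Add(44, Mul(4, U)))
Function('I')(g) = Mul(Add(-71, g), Add(24, g))
Pow(Add(-4114, Function('I')(Function('n')(10))), -1) = Pow(Add(-4114, Add(-1704, Pow(Add(44, Mul(4, 10)), 2), Mul(-47, Add(44, Mul(4, 10))))), -1) = Pow(Add(-4114, Add(-1704, Pow(Add(44, 40), 2), Mul(-47, Add(44, 40)))), -1) = Pow(Add(-4114, Add(-1704, Pow(84, 2), Mul(-47, 84))), -1) = Pow(Add(-4114, Add(-1704, 7056, -3948)), -1) = Pow(Add(-4114, 1404), -1) = Pow(-2710, -1) = Rational(-1, 2710)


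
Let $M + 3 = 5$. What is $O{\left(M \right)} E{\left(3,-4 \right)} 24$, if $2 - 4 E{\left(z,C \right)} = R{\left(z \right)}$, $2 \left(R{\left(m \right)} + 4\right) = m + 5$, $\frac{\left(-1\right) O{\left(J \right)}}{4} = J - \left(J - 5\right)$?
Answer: $-240$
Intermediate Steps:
$M = 2$ ($M = -3 + 5 = 2$)
$O{\left(J \right)} = -20$ ($O{\left(J \right)} = - 4 \left(J - \left(J - 5\right)\right) = - 4 \left(J - \left(-5 + J\right)\right) = \left(-4\right) 5 = -20$)
$R{\left(m \right)} = - \frac{3}{2} + \frac{m}{2}$ ($R{\left(m \right)} = -4 + \frac{m + 5}{2} = -4 + \frac{5 + m}{2} = -4 + \left(\frac{5}{2} + \frac{m}{2}\right) = - \frac{3}{2} + \frac{m}{2}$)
$E{\left(z,C \right)} = \frac{7}{8} - \frac{z}{8}$ ($E{\left(z,C \right)} = \frac{1}{2} - \frac{- \frac{3}{2} + \frac{z}{2}}{4} = \frac{1}{2} - \left(- \frac{3}{8} + \frac{z}{8}\right) = \frac{7}{8} - \frac{z}{8}$)
$O{\left(M \right)} E{\left(3,-4 \right)} 24 = - 20 \left(\frac{7}{8} - \frac{3}{8}\right) 24 = \left(-20\right) \frac{1}{2} \cdot 24 = \left(-10\right) 24 = -240$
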